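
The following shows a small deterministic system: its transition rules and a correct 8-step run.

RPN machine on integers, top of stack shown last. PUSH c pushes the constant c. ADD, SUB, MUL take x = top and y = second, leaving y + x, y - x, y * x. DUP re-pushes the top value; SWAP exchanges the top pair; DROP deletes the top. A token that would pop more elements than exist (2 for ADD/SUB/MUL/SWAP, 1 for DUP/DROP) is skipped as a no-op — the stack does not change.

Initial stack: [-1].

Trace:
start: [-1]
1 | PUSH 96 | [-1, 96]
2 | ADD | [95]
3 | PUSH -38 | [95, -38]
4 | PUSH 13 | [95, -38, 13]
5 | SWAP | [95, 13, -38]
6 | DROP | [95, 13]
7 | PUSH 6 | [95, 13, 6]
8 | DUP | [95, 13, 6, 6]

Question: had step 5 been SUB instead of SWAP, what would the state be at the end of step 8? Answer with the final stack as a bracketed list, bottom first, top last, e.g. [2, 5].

[95, 6, 6]

(re-executing from step 5 with the substitution; state before step 5: [95, -38, 13])
5 | SUB | [95, -51]
6 | DROP | [95]
7 | PUSH 6 | [95, 6]
8 | DUP | [95, 6, 6]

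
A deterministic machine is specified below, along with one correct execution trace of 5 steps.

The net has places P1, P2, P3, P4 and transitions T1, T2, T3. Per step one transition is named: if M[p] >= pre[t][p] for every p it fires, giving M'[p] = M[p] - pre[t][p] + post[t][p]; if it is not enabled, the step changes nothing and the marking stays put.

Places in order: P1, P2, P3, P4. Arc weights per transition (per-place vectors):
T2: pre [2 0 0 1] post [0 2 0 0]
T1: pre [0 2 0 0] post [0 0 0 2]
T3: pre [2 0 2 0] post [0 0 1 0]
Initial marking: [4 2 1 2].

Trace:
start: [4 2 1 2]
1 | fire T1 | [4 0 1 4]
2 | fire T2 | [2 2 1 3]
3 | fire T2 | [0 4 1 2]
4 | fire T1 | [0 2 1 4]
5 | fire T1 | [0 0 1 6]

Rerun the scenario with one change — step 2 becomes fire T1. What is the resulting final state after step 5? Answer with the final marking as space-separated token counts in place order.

2 0 1 5

(re-executing from step 2 with the substitution; state before step 2: [4 0 1 4])
2 | fire T1 | [4 0 1 4]
3 | fire T2 | [2 2 1 3]
4 | fire T1 | [2 0 1 5]
5 | fire T1 | [2 0 1 5]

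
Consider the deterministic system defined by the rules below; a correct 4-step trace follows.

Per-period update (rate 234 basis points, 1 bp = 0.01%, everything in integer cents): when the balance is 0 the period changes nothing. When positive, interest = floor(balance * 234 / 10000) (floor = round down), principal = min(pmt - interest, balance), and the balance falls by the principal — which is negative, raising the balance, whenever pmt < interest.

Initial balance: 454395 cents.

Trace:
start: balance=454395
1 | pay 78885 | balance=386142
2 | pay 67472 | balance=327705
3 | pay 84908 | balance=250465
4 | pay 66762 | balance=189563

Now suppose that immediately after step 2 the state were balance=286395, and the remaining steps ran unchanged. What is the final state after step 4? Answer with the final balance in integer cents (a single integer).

146297

state after step 2 := balance=286395
3 | pay 84908 | balance=208188
4 | pay 66762 | balance=146297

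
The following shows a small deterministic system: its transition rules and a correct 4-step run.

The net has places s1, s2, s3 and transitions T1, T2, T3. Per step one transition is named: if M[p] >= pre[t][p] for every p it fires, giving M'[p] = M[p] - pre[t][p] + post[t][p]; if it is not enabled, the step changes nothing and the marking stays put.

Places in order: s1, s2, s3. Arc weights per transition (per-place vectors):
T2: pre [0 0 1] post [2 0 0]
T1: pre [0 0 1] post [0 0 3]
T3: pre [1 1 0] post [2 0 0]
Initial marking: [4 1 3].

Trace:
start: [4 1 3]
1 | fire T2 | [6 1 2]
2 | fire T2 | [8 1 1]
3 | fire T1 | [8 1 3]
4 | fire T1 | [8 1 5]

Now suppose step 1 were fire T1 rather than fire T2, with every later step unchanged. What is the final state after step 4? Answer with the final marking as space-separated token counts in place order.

6 1 8

(re-executing from step 1 with the substitution; state before step 1: [4 1 3])
1 | fire T1 | [4 1 5]
2 | fire T2 | [6 1 4]
3 | fire T1 | [6 1 6]
4 | fire T1 | [6 1 8]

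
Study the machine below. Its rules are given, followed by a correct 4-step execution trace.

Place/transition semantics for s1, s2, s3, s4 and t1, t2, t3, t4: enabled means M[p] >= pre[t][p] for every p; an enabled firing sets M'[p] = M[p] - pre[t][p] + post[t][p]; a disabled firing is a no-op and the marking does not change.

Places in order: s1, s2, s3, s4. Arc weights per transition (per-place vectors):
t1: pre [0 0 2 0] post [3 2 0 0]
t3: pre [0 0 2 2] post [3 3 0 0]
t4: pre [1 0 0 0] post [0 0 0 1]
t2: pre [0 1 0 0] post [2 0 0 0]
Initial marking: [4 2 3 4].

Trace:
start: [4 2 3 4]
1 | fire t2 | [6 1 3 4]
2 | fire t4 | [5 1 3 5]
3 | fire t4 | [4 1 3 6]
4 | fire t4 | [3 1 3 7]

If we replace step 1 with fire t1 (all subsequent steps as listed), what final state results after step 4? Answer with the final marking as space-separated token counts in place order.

4 4 1 7

(re-executing from step 1 with the substitution; state before step 1: [4 2 3 4])
1 | fire t1 | [7 4 1 4]
2 | fire t4 | [6 4 1 5]
3 | fire t4 | [5 4 1 6]
4 | fire t4 | [4 4 1 7]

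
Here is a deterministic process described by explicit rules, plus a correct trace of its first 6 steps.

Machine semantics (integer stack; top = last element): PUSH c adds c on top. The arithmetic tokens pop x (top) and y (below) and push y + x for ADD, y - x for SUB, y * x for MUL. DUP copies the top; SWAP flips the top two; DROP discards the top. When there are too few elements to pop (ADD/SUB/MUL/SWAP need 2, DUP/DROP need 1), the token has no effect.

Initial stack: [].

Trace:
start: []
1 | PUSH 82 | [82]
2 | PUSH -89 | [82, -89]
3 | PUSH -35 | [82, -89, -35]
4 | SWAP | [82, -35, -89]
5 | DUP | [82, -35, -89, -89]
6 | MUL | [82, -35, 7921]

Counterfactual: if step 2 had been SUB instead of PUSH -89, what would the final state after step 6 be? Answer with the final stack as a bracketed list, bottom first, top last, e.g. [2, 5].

[-35, 6724]

(re-executing from step 2 with the substitution; state before step 2: [82])
2 | SUB | [82]
3 | PUSH -35 | [82, -35]
4 | SWAP | [-35, 82]
5 | DUP | [-35, 82, 82]
6 | MUL | [-35, 6724]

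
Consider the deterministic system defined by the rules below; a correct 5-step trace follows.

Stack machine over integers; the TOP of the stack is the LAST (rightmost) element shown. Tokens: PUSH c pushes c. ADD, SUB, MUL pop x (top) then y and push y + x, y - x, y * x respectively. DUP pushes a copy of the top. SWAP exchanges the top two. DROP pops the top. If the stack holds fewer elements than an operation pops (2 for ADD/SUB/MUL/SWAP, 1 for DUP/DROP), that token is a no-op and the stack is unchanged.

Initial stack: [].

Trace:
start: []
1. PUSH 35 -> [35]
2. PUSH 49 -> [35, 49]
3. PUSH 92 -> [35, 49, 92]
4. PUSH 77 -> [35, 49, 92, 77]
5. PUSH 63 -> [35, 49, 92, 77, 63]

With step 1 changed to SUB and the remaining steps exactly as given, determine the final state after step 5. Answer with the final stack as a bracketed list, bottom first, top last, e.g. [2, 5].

(re-executing from step 1 with the substitution; state before step 1: [])
1. SUB -> []
2. PUSH 49 -> [49]
3. PUSH 92 -> [49, 92]
4. PUSH 77 -> [49, 92, 77]
5. PUSH 63 -> [49, 92, 77, 63]

[49, 92, 77, 63]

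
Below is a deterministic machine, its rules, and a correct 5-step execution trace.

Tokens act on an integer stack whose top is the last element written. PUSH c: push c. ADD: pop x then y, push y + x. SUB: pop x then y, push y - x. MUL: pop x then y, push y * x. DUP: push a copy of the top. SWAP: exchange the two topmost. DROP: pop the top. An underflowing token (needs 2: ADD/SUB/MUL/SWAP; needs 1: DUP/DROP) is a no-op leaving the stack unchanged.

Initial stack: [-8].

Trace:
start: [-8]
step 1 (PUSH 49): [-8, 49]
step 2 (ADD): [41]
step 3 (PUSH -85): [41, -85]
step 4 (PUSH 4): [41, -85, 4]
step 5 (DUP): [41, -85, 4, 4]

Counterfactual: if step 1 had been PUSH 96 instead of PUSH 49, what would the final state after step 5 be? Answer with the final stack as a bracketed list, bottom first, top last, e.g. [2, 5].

[88, -85, 4, 4]

(re-executing from step 1 with the substitution; state before step 1: [-8])
step 1 (PUSH 96): [-8, 96]
step 2 (ADD): [88]
step 3 (PUSH -85): [88, -85]
step 4 (PUSH 4): [88, -85, 4]
step 5 (DUP): [88, -85, 4, 4]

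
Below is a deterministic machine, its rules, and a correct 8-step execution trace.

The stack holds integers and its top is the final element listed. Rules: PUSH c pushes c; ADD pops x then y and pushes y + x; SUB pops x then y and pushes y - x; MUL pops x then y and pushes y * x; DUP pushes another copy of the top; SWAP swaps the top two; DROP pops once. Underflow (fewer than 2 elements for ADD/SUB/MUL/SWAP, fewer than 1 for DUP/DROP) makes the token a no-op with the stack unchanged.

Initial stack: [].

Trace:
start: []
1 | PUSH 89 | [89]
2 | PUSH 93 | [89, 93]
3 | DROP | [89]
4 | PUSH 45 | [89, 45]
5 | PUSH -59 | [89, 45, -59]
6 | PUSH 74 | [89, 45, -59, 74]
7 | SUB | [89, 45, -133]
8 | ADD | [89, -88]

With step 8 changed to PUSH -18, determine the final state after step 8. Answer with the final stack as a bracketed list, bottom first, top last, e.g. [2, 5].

[89, 45, -133, -18]

(re-executing from step 8 with the substitution; state before step 8: [89, 45, -133])
8 | PUSH -18 | [89, 45, -133, -18]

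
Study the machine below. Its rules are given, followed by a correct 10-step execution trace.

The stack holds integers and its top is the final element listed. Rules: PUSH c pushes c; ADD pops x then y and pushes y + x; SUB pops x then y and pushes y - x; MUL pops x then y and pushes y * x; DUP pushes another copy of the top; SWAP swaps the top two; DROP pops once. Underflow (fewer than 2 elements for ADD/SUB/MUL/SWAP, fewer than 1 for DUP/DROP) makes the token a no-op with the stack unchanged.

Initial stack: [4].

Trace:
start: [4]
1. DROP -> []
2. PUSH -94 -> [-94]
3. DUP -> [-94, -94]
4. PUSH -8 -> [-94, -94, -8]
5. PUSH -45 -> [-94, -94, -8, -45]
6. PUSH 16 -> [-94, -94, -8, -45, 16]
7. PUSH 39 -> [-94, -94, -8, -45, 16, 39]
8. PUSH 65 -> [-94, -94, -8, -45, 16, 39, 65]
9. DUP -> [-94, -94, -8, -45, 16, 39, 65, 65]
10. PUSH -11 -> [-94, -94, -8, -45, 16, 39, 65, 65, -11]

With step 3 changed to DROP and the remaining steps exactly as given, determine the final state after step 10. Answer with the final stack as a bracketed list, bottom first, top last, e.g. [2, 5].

[-8, -45, 16, 39, 65, 65, -11]

(re-executing from step 3 with the substitution; state before step 3: [-94])
3. DROP -> []
4. PUSH -8 -> [-8]
5. PUSH -45 -> [-8, -45]
6. PUSH 16 -> [-8, -45, 16]
7. PUSH 39 -> [-8, -45, 16, 39]
8. PUSH 65 -> [-8, -45, 16, 39, 65]
9. DUP -> [-8, -45, 16, 39, 65, 65]
10. PUSH -11 -> [-8, -45, 16, 39, 65, 65, -11]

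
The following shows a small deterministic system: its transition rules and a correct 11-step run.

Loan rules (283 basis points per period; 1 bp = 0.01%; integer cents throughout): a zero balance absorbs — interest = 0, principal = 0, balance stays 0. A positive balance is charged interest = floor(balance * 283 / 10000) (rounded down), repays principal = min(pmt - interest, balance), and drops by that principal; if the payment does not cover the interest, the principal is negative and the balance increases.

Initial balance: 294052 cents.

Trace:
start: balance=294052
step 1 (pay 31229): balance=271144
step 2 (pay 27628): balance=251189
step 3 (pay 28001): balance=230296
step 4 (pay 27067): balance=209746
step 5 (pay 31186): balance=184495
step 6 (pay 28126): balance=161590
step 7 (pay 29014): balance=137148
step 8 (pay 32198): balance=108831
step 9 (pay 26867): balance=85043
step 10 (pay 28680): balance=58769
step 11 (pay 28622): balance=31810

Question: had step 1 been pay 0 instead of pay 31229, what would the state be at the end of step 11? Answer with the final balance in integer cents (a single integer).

73093

(re-executing from step 1 with the substitution; state before step 1: balance=294052)
step 1 (pay 0): balance=302373
step 2 (pay 27628): balance=283302
step 3 (pay 28001): balance=263318
step 4 (pay 27067): balance=243702
step 5 (pay 31186): balance=219412
step 6 (pay 28126): balance=197495
step 7 (pay 29014): balance=174070
step 8 (pay 32198): balance=146798
step 9 (pay 26867): balance=124085
step 10 (pay 28680): balance=98916
step 11 (pay 28622): balance=73093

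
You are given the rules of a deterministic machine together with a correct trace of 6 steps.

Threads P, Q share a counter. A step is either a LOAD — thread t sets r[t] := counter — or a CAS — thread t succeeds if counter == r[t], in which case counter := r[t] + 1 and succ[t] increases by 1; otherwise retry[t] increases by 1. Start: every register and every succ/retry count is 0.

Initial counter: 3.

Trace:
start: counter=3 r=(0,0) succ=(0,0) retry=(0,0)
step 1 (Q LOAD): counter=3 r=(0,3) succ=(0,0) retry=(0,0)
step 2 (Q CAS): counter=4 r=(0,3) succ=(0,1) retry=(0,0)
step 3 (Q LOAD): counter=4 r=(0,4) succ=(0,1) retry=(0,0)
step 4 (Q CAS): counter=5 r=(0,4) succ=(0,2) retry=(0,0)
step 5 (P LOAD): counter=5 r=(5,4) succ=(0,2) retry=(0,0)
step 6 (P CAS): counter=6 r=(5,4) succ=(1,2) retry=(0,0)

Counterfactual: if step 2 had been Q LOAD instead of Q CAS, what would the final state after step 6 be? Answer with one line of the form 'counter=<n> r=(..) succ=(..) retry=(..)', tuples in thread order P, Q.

(re-executing from step 2 with the substitution; state before step 2: counter=3 r=(0,3) succ=(0,0) retry=(0,0))
step 2 (Q LOAD): counter=3 r=(0,3) succ=(0,0) retry=(0,0)
step 3 (Q LOAD): counter=3 r=(0,3) succ=(0,0) retry=(0,0)
step 4 (Q CAS): counter=4 r=(0,3) succ=(0,1) retry=(0,0)
step 5 (P LOAD): counter=4 r=(4,3) succ=(0,1) retry=(0,0)
step 6 (P CAS): counter=5 r=(4,3) succ=(1,1) retry=(0,0)

counter=5 r=(4,3) succ=(1,1) retry=(0,0)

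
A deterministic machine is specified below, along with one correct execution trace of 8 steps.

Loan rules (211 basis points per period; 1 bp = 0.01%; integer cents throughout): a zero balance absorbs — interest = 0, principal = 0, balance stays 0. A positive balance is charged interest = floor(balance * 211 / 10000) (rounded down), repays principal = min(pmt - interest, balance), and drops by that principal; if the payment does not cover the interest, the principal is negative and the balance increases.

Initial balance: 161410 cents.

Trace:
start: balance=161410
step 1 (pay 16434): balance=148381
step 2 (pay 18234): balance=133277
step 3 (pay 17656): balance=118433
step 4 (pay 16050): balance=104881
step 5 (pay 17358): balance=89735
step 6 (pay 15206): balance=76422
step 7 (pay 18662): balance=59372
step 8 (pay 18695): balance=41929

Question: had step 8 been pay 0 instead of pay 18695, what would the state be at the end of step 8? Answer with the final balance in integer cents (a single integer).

60624

(re-executing from step 8 with the substitution; state before step 8: balance=59372)
step 8 (pay 0): balance=60624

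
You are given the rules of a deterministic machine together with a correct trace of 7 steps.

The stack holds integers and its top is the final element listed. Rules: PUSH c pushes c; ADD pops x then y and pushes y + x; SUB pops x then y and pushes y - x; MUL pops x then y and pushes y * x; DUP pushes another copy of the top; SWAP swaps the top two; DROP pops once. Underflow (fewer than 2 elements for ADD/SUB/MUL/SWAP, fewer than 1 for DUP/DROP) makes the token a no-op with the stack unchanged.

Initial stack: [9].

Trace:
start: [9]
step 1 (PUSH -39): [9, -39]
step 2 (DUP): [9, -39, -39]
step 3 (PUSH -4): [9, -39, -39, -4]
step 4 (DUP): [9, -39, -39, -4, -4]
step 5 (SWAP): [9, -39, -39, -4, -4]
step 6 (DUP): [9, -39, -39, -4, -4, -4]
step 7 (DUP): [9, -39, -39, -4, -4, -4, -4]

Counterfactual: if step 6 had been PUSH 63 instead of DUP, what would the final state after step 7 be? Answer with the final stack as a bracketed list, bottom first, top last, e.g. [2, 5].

(re-executing from step 6 with the substitution; state before step 6: [9, -39, -39, -4, -4])
step 6 (PUSH 63): [9, -39, -39, -4, -4, 63]
step 7 (DUP): [9, -39, -39, -4, -4, 63, 63]

[9, -39, -39, -4, -4, 63, 63]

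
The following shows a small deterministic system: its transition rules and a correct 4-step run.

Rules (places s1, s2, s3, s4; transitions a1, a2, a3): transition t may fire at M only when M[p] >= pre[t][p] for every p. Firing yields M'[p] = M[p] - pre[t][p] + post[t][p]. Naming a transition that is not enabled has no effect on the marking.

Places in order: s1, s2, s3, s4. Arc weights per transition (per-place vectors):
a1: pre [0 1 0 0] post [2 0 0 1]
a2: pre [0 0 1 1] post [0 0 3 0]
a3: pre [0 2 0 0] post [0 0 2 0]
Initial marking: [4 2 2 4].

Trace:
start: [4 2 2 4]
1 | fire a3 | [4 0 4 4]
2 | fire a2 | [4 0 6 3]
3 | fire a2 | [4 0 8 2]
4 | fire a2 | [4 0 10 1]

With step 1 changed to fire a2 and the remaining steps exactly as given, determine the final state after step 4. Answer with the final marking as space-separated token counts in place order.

4 2 10 0

(re-executing from step 1 with the substitution; state before step 1: [4 2 2 4])
1 | fire a2 | [4 2 4 3]
2 | fire a2 | [4 2 6 2]
3 | fire a2 | [4 2 8 1]
4 | fire a2 | [4 2 10 0]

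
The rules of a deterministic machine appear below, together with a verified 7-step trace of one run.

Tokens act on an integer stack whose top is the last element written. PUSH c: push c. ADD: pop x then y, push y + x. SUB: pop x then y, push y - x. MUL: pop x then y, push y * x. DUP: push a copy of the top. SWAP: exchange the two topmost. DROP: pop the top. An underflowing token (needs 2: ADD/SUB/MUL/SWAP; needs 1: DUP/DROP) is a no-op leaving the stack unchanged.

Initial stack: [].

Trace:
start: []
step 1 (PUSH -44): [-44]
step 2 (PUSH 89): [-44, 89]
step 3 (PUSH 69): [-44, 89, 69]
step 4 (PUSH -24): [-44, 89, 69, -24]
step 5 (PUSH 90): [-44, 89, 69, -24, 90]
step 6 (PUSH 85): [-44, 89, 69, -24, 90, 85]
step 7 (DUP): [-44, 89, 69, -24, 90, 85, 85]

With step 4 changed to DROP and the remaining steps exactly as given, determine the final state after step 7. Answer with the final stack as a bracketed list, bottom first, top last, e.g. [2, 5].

(re-executing from step 4 with the substitution; state before step 4: [-44, 89, 69])
step 4 (DROP): [-44, 89]
step 5 (PUSH 90): [-44, 89, 90]
step 6 (PUSH 85): [-44, 89, 90, 85]
step 7 (DUP): [-44, 89, 90, 85, 85]

[-44, 89, 90, 85, 85]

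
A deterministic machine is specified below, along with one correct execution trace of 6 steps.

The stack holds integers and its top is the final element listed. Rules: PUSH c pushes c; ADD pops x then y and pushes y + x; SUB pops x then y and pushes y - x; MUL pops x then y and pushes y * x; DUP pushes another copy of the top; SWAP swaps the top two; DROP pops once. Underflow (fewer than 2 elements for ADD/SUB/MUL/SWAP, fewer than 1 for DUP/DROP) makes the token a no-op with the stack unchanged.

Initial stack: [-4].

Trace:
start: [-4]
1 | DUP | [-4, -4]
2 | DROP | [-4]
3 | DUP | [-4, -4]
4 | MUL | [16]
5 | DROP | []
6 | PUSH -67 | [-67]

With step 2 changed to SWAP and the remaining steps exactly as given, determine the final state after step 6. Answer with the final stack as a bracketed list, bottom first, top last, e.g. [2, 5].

(re-executing from step 2 with the substitution; state before step 2: [-4, -4])
2 | SWAP | [-4, -4]
3 | DUP | [-4, -4, -4]
4 | MUL | [-4, 16]
5 | DROP | [-4]
6 | PUSH -67 | [-4, -67]

[-4, -67]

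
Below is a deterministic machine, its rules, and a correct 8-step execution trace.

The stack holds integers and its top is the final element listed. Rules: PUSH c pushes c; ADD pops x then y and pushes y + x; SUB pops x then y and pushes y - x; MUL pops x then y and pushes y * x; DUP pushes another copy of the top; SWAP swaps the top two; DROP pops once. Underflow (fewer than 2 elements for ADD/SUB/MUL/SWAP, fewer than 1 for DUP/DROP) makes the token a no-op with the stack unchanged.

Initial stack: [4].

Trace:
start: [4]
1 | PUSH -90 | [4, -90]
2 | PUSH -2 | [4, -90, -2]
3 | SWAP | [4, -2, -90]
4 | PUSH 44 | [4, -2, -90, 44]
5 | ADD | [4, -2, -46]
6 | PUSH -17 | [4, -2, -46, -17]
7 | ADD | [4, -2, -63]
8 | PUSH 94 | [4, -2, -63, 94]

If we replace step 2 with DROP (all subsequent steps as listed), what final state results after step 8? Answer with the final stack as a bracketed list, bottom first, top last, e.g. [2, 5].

[31, 94]

(re-executing from step 2 with the substitution; state before step 2: [4, -90])
2 | DROP | [4]
3 | SWAP | [4]
4 | PUSH 44 | [4, 44]
5 | ADD | [48]
6 | PUSH -17 | [48, -17]
7 | ADD | [31]
8 | PUSH 94 | [31, 94]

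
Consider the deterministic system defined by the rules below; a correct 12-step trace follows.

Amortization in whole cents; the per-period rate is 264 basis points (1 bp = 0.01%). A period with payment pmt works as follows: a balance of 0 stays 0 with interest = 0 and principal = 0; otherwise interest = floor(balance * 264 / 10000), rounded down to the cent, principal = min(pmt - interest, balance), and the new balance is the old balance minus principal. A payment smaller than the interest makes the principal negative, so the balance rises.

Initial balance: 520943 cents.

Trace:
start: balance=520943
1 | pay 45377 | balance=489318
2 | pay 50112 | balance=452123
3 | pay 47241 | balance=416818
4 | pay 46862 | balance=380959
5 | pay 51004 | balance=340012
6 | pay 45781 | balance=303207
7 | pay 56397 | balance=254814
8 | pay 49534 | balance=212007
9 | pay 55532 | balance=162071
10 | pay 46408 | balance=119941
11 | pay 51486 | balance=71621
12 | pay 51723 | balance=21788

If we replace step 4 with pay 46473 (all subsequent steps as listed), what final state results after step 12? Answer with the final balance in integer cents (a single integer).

22268

(re-executing from step 4 with the substitution; state before step 4: balance=416818)
4 | pay 46473 | balance=381348
5 | pay 51004 | balance=340411
6 | pay 45781 | balance=303616
7 | pay 56397 | balance=255234
8 | pay 49534 | balance=212438
9 | pay 55532 | balance=162514
10 | pay 46408 | balance=120396
11 | pay 51486 | balance=72088
12 | pay 51723 | balance=22268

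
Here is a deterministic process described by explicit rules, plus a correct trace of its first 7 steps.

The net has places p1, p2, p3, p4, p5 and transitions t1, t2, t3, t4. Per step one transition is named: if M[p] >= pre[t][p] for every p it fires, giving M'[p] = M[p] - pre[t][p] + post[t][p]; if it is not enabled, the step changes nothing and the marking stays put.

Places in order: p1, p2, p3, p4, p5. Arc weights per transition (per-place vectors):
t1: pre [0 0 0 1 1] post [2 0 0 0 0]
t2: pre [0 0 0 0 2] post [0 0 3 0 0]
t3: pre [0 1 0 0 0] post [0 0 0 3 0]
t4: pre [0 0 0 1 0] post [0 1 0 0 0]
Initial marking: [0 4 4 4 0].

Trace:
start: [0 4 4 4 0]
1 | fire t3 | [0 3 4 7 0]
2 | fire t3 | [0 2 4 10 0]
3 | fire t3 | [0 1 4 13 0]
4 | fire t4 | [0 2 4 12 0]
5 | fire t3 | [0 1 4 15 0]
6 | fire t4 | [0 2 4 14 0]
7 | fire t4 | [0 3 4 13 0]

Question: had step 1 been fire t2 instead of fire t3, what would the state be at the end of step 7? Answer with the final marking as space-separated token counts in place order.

0 4 4 10 0

(re-executing from step 1 with the substitution; state before step 1: [0 4 4 4 0])
1 | fire t2 | [0 4 4 4 0]
2 | fire t3 | [0 3 4 7 0]
3 | fire t3 | [0 2 4 10 0]
4 | fire t4 | [0 3 4 9 0]
5 | fire t3 | [0 2 4 12 0]
6 | fire t4 | [0 3 4 11 0]
7 | fire t4 | [0 4 4 10 0]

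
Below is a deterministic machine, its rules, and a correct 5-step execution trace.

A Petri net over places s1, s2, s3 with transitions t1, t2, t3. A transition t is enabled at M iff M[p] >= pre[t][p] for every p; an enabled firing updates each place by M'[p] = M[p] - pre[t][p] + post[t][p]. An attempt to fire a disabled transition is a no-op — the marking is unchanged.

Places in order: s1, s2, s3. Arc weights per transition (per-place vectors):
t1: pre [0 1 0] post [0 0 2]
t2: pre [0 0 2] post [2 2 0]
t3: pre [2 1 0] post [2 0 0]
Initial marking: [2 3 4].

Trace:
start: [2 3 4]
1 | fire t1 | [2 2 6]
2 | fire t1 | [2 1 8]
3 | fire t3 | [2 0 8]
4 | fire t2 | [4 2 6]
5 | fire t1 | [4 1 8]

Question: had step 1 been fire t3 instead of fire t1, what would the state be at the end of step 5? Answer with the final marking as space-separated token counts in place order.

4 1 6

(re-executing from step 1 with the substitution; state before step 1: [2 3 4])
1 | fire t3 | [2 2 4]
2 | fire t1 | [2 1 6]
3 | fire t3 | [2 0 6]
4 | fire t2 | [4 2 4]
5 | fire t1 | [4 1 6]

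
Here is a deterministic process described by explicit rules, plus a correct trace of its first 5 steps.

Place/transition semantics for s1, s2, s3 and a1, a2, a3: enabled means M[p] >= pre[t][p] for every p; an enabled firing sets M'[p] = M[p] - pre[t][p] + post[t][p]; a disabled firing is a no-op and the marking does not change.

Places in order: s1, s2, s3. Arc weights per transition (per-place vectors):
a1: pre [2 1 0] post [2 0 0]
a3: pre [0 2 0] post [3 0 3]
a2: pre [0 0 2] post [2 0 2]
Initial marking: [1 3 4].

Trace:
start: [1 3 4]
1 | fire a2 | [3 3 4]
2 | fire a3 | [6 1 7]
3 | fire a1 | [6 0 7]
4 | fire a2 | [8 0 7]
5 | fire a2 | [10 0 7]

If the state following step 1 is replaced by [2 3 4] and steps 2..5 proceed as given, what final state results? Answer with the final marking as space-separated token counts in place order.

9 0 7

state after step 1 := [2 3 4]
2 | fire a3 | [5 1 7]
3 | fire a1 | [5 0 7]
4 | fire a2 | [7 0 7]
5 | fire a2 | [9 0 7]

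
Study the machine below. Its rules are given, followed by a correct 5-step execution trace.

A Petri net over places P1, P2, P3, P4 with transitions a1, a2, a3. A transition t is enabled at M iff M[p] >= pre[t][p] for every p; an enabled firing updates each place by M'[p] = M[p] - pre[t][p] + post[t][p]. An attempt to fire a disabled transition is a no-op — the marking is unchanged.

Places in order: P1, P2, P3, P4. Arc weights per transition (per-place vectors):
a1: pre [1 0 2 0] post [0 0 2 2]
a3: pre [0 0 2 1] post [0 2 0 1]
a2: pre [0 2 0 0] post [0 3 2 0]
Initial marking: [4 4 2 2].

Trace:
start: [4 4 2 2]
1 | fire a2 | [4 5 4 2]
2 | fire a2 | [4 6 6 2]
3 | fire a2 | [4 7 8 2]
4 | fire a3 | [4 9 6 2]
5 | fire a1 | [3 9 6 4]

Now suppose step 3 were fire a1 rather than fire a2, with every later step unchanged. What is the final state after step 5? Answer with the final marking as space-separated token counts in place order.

(re-executing from step 3 with the substitution; state before step 3: [4 6 6 2])
3 | fire a1 | [3 6 6 4]
4 | fire a3 | [3 8 4 4]
5 | fire a1 | [2 8 4 6]

2 8 4 6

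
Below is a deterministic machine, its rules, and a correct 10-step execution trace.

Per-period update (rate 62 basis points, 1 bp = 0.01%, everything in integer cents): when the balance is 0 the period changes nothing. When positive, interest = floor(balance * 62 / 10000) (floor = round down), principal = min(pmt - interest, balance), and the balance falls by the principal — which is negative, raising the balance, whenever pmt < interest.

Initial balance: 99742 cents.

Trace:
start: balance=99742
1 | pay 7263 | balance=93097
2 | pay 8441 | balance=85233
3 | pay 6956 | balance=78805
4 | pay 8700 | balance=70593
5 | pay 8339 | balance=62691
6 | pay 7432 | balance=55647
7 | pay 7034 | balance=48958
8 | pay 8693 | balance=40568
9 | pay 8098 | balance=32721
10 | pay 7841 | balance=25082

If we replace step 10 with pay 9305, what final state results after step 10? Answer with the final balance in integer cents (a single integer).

(re-executing from step 10 with the substitution; state before step 10: balance=32721)
10 | pay 9305 | balance=23618

23618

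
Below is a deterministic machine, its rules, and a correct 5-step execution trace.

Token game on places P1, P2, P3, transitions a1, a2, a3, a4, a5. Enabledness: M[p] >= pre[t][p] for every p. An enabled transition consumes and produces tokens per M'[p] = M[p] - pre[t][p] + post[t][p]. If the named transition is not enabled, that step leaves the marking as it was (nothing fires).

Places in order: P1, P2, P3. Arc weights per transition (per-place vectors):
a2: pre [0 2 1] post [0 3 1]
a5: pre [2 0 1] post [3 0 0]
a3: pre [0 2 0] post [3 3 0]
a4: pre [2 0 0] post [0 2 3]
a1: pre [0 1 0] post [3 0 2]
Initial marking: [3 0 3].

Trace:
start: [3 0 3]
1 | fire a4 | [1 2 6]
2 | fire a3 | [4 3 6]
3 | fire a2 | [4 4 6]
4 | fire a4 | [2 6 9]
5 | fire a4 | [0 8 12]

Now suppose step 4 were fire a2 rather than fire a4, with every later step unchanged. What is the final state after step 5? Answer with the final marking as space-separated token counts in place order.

(re-executing from step 4 with the substitution; state before step 4: [4 4 6])
4 | fire a2 | [4 5 6]
5 | fire a4 | [2 7 9]

2 7 9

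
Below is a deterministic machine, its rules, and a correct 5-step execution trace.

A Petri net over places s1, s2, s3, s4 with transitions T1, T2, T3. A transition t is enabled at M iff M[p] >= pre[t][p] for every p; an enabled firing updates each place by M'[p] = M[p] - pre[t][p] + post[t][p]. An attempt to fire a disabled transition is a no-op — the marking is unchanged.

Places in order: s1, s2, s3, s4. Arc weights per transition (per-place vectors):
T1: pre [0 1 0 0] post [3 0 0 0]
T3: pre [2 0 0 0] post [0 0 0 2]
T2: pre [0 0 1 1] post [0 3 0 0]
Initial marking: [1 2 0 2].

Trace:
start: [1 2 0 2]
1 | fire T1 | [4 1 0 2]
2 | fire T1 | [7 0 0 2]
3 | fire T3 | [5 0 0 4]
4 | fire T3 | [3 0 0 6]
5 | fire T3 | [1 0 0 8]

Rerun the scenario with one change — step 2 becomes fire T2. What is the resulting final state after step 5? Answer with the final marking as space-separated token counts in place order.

0 1 0 6

(re-executing from step 2 with the substitution; state before step 2: [4 1 0 2])
2 | fire T2 | [4 1 0 2]
3 | fire T3 | [2 1 0 4]
4 | fire T3 | [0 1 0 6]
5 | fire T3 | [0 1 0 6]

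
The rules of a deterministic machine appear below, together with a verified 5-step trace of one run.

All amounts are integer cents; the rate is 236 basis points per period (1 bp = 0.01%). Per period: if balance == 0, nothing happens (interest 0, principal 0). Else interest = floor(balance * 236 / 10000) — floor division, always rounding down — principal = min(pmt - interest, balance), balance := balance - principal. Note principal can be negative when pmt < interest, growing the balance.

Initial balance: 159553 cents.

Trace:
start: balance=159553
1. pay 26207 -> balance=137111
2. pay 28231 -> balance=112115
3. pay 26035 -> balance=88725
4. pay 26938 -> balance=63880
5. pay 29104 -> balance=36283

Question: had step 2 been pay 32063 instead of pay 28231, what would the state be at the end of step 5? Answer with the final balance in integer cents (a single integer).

32174

(re-executing from step 2 with the substitution; state before step 2: balance=137111)
2. pay 32063 -> balance=108283
3. pay 26035 -> balance=84803
4. pay 26938 -> balance=59866
5. pay 29104 -> balance=32174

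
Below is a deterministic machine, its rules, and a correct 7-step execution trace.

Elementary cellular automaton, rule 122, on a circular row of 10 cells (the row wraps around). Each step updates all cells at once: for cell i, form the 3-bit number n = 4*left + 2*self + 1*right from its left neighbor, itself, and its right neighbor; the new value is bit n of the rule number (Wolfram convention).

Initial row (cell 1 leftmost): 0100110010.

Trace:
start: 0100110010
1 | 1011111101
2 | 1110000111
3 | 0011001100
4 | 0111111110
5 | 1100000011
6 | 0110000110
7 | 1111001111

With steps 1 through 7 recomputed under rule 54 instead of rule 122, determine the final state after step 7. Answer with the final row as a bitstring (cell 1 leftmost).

0001001000

(re-executing steps 1..7 under rule 54; state before step 1: 0100110010)
1 | 1111001111
2 | 0000110000
3 | 0001001000
4 | 0011111100
5 | 0100000010
6 | 1110000111
7 | 0001001000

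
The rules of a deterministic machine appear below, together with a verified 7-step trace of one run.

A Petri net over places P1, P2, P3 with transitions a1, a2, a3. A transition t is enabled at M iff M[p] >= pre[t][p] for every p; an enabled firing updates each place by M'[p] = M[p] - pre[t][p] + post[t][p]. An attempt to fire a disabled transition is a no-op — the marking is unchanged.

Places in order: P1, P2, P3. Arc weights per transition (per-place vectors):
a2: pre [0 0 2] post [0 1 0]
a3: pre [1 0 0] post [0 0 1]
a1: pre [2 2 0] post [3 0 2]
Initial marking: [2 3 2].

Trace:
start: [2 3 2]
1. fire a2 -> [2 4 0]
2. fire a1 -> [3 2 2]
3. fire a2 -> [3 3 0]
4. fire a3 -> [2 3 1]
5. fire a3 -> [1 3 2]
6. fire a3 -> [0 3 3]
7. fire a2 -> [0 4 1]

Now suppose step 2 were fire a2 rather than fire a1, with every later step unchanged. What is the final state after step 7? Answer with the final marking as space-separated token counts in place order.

(re-executing from step 2 with the substitution; state before step 2: [2 4 0])
2. fire a2 -> [2 4 0]
3. fire a2 -> [2 4 0]
4. fire a3 -> [1 4 1]
5. fire a3 -> [0 4 2]
6. fire a3 -> [0 4 2]
7. fire a2 -> [0 5 0]

0 5 0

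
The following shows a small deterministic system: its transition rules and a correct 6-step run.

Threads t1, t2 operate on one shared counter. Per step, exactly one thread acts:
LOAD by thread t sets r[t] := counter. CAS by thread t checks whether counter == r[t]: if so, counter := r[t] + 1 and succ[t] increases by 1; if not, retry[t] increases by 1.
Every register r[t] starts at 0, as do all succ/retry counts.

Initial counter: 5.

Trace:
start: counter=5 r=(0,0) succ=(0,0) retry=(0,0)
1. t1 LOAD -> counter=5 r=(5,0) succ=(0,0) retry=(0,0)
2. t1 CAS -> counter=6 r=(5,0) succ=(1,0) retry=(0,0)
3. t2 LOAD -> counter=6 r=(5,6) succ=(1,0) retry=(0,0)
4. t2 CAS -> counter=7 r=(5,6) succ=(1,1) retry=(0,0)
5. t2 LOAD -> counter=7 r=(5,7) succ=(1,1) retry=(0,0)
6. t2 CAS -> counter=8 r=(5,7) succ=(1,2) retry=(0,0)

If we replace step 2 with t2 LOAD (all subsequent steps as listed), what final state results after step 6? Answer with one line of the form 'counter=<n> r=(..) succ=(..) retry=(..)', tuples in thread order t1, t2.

(re-executing from step 2 with the substitution; state before step 2: counter=5 r=(5,0) succ=(0,0) retry=(0,0))
2. t2 LOAD -> counter=5 r=(5,5) succ=(0,0) retry=(0,0)
3. t2 LOAD -> counter=5 r=(5,5) succ=(0,0) retry=(0,0)
4. t2 CAS -> counter=6 r=(5,5) succ=(0,1) retry=(0,0)
5. t2 LOAD -> counter=6 r=(5,6) succ=(0,1) retry=(0,0)
6. t2 CAS -> counter=7 r=(5,6) succ=(0,2) retry=(0,0)

counter=7 r=(5,6) succ=(0,2) retry=(0,0)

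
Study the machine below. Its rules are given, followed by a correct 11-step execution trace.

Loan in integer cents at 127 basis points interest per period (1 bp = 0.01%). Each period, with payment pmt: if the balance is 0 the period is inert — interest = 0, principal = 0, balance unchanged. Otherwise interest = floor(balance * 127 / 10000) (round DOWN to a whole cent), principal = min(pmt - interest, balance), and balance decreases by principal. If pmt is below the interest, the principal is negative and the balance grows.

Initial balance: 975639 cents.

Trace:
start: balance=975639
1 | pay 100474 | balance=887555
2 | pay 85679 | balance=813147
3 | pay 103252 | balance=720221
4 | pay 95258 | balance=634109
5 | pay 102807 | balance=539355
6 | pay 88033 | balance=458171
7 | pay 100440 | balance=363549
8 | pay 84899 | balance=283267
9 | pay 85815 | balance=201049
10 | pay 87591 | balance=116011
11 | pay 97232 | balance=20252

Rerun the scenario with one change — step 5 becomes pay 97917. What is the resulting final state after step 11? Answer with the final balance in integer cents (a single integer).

25525

(re-executing from step 5 with the substitution; state before step 5: balance=634109)
5 | pay 97917 | balance=544245
6 | pay 88033 | balance=463123
7 | pay 100440 | balance=368564
8 | pay 84899 | balance=288345
9 | pay 85815 | balance=206191
10 | pay 87591 | balance=121218
11 | pay 97232 | balance=25525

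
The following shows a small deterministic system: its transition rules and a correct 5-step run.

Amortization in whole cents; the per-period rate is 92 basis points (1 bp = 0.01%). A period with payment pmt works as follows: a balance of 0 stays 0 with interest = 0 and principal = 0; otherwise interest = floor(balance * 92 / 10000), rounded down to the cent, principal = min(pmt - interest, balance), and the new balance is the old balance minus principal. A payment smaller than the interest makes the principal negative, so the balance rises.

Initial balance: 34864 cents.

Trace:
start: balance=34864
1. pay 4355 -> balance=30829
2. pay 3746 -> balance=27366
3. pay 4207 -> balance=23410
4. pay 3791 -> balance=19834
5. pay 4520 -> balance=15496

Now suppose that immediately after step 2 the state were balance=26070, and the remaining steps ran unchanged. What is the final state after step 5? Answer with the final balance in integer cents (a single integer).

14164

state after step 2 := balance=26070
3. pay 4207 -> balance=22102
4. pay 3791 -> balance=18514
5. pay 4520 -> balance=14164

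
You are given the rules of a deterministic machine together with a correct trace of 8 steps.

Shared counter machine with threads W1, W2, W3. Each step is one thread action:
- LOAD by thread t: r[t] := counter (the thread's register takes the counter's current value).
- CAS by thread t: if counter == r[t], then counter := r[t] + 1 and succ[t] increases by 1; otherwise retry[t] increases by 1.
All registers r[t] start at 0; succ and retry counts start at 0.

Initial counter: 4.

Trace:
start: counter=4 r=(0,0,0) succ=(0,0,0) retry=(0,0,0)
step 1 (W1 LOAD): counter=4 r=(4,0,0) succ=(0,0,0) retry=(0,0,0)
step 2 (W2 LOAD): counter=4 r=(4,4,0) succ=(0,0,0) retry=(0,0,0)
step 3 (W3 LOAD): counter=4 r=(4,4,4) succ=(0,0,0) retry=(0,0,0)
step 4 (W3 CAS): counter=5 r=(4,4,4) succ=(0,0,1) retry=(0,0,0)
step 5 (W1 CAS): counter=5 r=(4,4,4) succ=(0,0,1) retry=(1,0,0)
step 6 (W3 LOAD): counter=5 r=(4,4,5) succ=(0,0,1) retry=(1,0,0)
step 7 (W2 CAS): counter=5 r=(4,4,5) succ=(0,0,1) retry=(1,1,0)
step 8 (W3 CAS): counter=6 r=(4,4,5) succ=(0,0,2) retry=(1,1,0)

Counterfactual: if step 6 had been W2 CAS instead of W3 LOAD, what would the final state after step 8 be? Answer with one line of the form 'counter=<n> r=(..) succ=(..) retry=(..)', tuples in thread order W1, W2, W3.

(re-executing from step 6 with the substitution; state before step 6: counter=5 r=(4,4,4) succ=(0,0,1) retry=(1,0,0))
step 6 (W2 CAS): counter=5 r=(4,4,4) succ=(0,0,1) retry=(1,1,0)
step 7 (W2 CAS): counter=5 r=(4,4,4) succ=(0,0,1) retry=(1,2,0)
step 8 (W3 CAS): counter=5 r=(4,4,4) succ=(0,0,1) retry=(1,2,1)

counter=5 r=(4,4,4) succ=(0,0,1) retry=(1,2,1)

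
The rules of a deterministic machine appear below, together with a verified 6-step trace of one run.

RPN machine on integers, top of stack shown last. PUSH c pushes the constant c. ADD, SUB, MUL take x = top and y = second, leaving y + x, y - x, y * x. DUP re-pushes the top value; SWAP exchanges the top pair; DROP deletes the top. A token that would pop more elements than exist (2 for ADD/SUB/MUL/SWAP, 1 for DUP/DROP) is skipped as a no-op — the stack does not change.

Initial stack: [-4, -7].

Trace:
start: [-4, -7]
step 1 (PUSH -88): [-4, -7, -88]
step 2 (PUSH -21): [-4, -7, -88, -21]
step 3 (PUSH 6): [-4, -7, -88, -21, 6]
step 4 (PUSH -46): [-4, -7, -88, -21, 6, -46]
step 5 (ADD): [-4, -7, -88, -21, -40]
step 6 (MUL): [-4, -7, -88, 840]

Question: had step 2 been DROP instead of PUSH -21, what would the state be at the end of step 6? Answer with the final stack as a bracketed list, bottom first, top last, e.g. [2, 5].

[-4, 280]

(re-executing from step 2 with the substitution; state before step 2: [-4, -7, -88])
step 2 (DROP): [-4, -7]
step 3 (PUSH 6): [-4, -7, 6]
step 4 (PUSH -46): [-4, -7, 6, -46]
step 5 (ADD): [-4, -7, -40]
step 6 (MUL): [-4, 280]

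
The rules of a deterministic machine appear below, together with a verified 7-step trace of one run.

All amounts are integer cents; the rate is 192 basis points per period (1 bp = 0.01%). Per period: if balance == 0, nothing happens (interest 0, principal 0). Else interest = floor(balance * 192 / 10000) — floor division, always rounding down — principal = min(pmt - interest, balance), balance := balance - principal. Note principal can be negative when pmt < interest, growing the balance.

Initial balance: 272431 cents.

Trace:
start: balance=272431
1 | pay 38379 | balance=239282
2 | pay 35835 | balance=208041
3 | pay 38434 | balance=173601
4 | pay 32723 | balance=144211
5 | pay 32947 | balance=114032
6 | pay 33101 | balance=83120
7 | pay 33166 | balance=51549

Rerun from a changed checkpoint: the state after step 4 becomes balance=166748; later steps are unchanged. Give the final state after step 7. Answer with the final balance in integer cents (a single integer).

75410

state after step 4 := balance=166748
5 | pay 32947 | balance=137002
6 | pay 33101 | balance=106531
7 | pay 33166 | balance=75410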